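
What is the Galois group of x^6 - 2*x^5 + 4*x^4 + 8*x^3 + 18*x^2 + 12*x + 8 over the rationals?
S_4 (also written S4-)

The polynomial f is an irreducible sextic over Q, so G = Gal(f/Q) is one of the 16 transitive subgroups 6T1, ..., 6T16 of S_6. The discriminant of f is -4014080000, which is not a perfect square, so G is not contained in A_6. The transitive groups of degree 6 not contained in A_6 are: C_6 (6T1, order 6), S_3 (6T2, order 6), D_6 (6T3, order 12), C_3 x S_3 (6T5, order 18), A_4 x C_2 (6T6, order 24), S_4 (6T8, order 24), S_3 x S_3 (6T9, order 36), S_4 x C_2 (6T11, order 48), (S_3 x S_3) : C_2 (6T13, order 72), PGL(2,5) (6T14, order 120), S_6 (6T16, order 720). By Dedekind's theorem, for a prime p not dividing disc(f) the degrees of the irreducible factors of f mod p form the cycle type of an element of G. Factoring f modulo the 22 such primes p <= 97 (skipping 2, 5, 7, which divide the discriminant), each new pattern first appears at: mod 3: f = (x^3 + 2x + 2)(x^3 + x^2 + 2x + 1), pattern 3+3; mod 13: f = (x + 1)(x + 6)(x^4 + 4x^3 + 9x^2 + 12x + 10), pattern 4+1+1; mod 37: f = (x^2 + 5x + 21)(x^2 + 7x + 25)(x^2 + 23x + 17), pattern 2+2+2; mod 43: f = (x + 16)(x + 40)(x^2 + 8x + 20)(x^2 + 20x + 24), pattern 2+2+1+1. No other pattern occurs in this range, so the set of observed cycle types is {3+3, 4+1+1, 2+2+2, 2+2+1+1}. The candidates containing elements of all these cycle types are S_4 (6T8) of order 24, S_4 x C_2 (6T11) of order 48, PGL(2,5) (6T14) of order 120, S_6 (6T16) of order 720; the others are excluded. The observed types are precisely the cycle types that occur in S_4 (6T8) (apart from the identity). Each of the other remaining candidates has further cycle types, and by the Chebotarev density theorem the matching factorization patterns would occur for a proportion of primes equal to their share of the group: S_4 x C_2 (6T11) additionally contains elements of type 6, 4+2, 2+1+1+1+1 (17 of its 48 elements, about 35% of primes); PGL(2,5) (6T14) additionally contains elements of type 6, 5+1 (44 of its 120 elements, about 37% of primes); S_6 (6T16) additionally contains elements of type 6, 5+1, 4+2, 3+2+1, 3+1+1+1, 2+1+1+1+1 (529 of its 720 elements, about 73% of primes). None of the 22 primes tested shows any such pattern (for each of these groups the chance of that is below 10^-4), which rules them out. Hence G = S_4 (6T8), of order 24.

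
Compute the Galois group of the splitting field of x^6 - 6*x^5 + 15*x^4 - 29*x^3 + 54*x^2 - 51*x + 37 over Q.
(S_3 x S_3) : C_2

The polynomial f is an irreducible sextic over Q, so G = Gal(f/Q) is one of the 16 transitive subgroups 6T1, ..., 6T16 of S_6. The discriminant of f is -945145936107, which is not a perfect square, so G is not contained in A_6. The transitive groups of degree 6 not contained in A_6 are: C_6 (6T1, order 6), S_3 (6T2, order 6), D_6 (6T3, order 12), C_3 x S_3 (6T5, order 18), A_4 x C_2 (6T6, order 24), S_4 (6T8, order 24), S_3 x S_3 (6T9, order 36), S_4 x C_2 (6T11, order 48), (S_3 x S_3) : C_2 (6T13, order 72), PGL(2,5) (6T14, order 120), S_6 (6T16, order 720). By Dedekind's theorem, for a prime p not dividing disc(f) the degrees of the irreducible factors of f mod p form the cycle type of an element of G. Factoring f modulo the 27 such primes p <= 127 (skipping 3, 17, 19, 43, which divide the discriminant), each new pattern first appears at: mod 2: f = (x^6 + x^4 + x^3 + x + 1), pattern 6; mod 7: f = (x + 6)(x^2 + 5x + 5)(x^3 + 4x^2 + 6x + 1), pattern 3+2+1; mod 11: f = (x^2 + 7x + 2)(x^4 + 9x^3 + 5x^2 + 6x + 2), pattern 4+2; mod 13: f = (x + 6)(x + 8)(x^2 + 2x + 12)(x^2 + 4x + 6), pattern 2+2+1+1; mod 61: f = (x + 11)(x + 25)(x + 40)(x + 54)(x^2 + 47x + 42), pattern 2+1+1+1+1; mod 97: f = (x + 37)(x + 71)(x + 83)(x^3 + 94x^2 + 55x + 4), pattern 3+1+1+1; mod 113: f = (x^2 + 50x + 95)(x^2 + 59x + 88)(x^2 + 111x + 38), pattern 2+2+2; mod 127: f = (x^3 + 124x^2 + 52x + 53)(x^3 + 124x^2 + 81x + 63), pattern 3+3. No other pattern occurs in this range, so the set of observed cycle types is {6, 3+2+1, 4+2, 2+2+1+1, 2+1+1+1+1, 3+1+1+1, 2+2+2, 3+3}. The candidates containing elements of all these cycle types are (S_3 x S_3) : C_2 (6T13) of order 72, S_6 (6T16) of order 720; the others are excluded. The observed types are precisely the cycle types that occur in (S_3 x S_3) : C_2 (6T13) (apart from the identity). Each of the other remaining candidates has further cycle types, and by the Chebotarev density theorem the matching factorization patterns would occur for a proportion of primes equal to their share of the group: S_6 (6T16) additionally contains elements of type 5+1, 4+1+1 (234 of its 720 elements, about 32% of primes). None of the 27 primes tested shows any such pattern (for each of these groups the chance of that is below 10^-4), which rules them out. Hence G = (S_3 x S_3) : C_2 (6T13), of order 72.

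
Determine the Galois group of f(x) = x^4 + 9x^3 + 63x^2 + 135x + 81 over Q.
S_4 (also written S4)

The polynomial is an irreducible quartic over Q and its discriminant is -150397803, which is not a perfect square, so the Galois group is not contained in A_4. The resolvent cubic y^3 - 63*y^2 + 891*y - 4374 is irreducible over Q. An irreducible resolvent with non-square discriminant gives S_4.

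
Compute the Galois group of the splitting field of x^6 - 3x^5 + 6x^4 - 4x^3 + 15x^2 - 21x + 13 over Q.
The polynomial f is an irreducible sextic over Q, so G = Gal(f/Q) is one of the 16 transitive subgroups 6T1, ..., 6T16 of S_6. The discriminant of f is -94143178827, which is not a perfect square, so G is not contained in A_6. The transitive groups of degree 6 not contained in A_6 are: C_6 (6T1, order 6), S_3 (6T2, order 6), D_6 (6T3, order 12), C_3 x S_3 (6T5, order 18), A_4 x C_2 (6T6, order 24), S_4 (6T8, order 24), S_3 x S_3 (6T9, order 36), S_4 x C_2 (6T11, order 48), (S_3 x S_3) : C_2 (6T13, order 72), PGL(2,5) (6T14, order 120), S_6 (6T16, order 720). By Dedekind's theorem, for a prime p not dividing disc(f) the degrees of the irreducible factors of f mod p form the cycle type of an element of G. Factoring f modulo the 33 such primes p <= 139 (skipping 3, which divides the discriminant), each new pattern first appears at: mod 2: f = (x^6 + x^5 + x^2 + x + 1), pattern 6; mod 7: f = (x + 1)(x + 5)(x + 6)(x^3 + 6x^2 + 5x + 3), pattern 3+1+1+1; mod 17: f = (x^2 + x + 3)(x^2 + 3x + 10)(x^2 + 10x + 1), pattern 2+2+2; mod 19: f = (x^3 + 2x^2 + 14x + 6)(x^3 + 14x^2 + 2x + 18), pattern 3+3; mod 73: f = (x + 3)(x + 11)(x + 14)(x + 29)(x + 32)(x + 54), pattern 1+1+1+1+1+1. No other pattern occurs in this range, so the set of observed cycle types is {6, 3+1+1+1, 2+2+2, 3+3, 1+1+1+1+1+1}. The candidates containing elements of all these cycle types are C_3 x S_3 (6T5) of order 18, S_3 x S_3 (6T9) of order 36, (S_3 x S_3) : C_2 (6T13) of order 72, S_6 (6T16) of order 720; the others are excluded. The observed types are precisely the cycle types that occur in C_3 x S_3 (6T5). Each of the other remaining candidates has further cycle types, and by the Chebotarev density theorem the matching factorization patterns would occur for a proportion of primes equal to their share of the group: S_3 x S_3 (6T9) additionally contains elements of type 2+2+1+1 (9 of its 36 elements, about 25% of primes); (S_3 x S_3) : C_2 (6T13) additionally contains elements of type 4+2, 3+2+1, 2+2+1+1, 2+1+1+1+1 (45 of its 72 elements, about 62% of primes); S_6 (6T16) additionally contains elements of type 5+1, 4+2, 4+1+1, 3+2+1, 2+2+1+1, 2+1+1+1+1 (504 of its 720 elements, about 70% of primes). None of the 33 primes tested shows any such pattern (for each of these groups the chance of that is below 10^-4), which rules them out. Hence G = C_3 x S_3 (6T5), of order 18.

C_3 x S_3 (order 18)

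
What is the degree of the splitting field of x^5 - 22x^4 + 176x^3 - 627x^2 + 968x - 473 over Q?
5

The degree of the splitting field over Q equals the order of the Galois group, so first determine the group. The polynomial f is an irreducible quintic over Q, so G = Gal(f/Q) is a transitive subgroup of S_5: one of C_5 (5T1, order 5), D_5 (5T2, order 10), F_20 (5T3, order 20), A_5 (5T4, order 60) or S_5 (5T5, order 120). The discriminant of f is 115971361 = 10769^2, a perfect square, so G is contained in A_5. The transitive groups of degree 5 contained in A_5 are: C_5 (5T1, order 5), D_5 (5T2, order 10), A_5 (5T4, order 60). By Dedekind's theorem, for a prime p not dividing disc(f) the degrees of the irreducible factors of f mod p form the cycle type of an element of G. Factoring f modulo the 14 such primes p <= 47 (skipping 11, which divides the discriminant), each new pattern first appears at: mod 2: f = (x^5 + x^2 + 1), pattern 5; mod 23: f = (x + 7)(x + 9)(x + 13)(x + 19)(x + 22), pattern 1+1+1+1+1. No other pattern occurs in this range, so the set of observed cycle types is {5, 1+1+1+1+1}. The candidates containing elements of all these cycle types are C_5 (5T1) of order 5, D_5 (5T2) of order 10, A_5 (5T4) of order 60; the others are excluded. The observed types are precisely the cycle types that occur in C_5 (5T1). Each of the other remaining candidates has further cycle types, and by the Chebotarev density theorem the matching factorization patterns would occur for a proportion of primes equal to their share of the group: D_5 (5T2) additionally contains elements of type 2+2+1 (5 of its 10 elements, about 50% of primes); A_5 (5T4) additionally contains elements of type 3+1+1, 2+2+1 (35 of its 60 elements, about 58% of primes). None of the 14 primes tested shows any such pattern (for each of these groups the chance of that is below 10^-4), which rules them out. Hence G = C_5 (5T1), of order 5. The Galois group C_5 (5T1) has order 5, so the splitting field has degree 5 over Q.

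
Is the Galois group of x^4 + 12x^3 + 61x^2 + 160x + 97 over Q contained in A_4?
The polynomial is irreducible of degree 4 over Q. Its discriminant is -165185968, which is not a perfect square. A Galois group lies in the alternating group exactly when the discriminant is a square in Q, so the Galois group (S_4) is not contained in A_4.

No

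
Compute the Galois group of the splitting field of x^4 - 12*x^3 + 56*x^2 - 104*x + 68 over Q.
V_4, the Klein four-group

The polynomial is an irreducible quartic over Q and its discriminant is 589824 = 768^2, a perfect square, so the Galois group is contained in A_4. The resolvent cubic y^3 - 56*y^2 + 976*y - 5376 splits completely over Q, which gives the Klein four-group V_4.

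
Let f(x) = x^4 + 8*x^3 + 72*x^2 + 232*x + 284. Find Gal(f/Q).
The polynomial is an irreducible quartic over Q and its discriminant is 4087812096 = 63936^2, a perfect square, so the Galois group is contained in A_4. The resolvent cubic y^3 - 72*y^2 + 720*y + 9792 is irreducible over Q. An irreducible resolvent with square discriminant gives A_4.

A_4 (also written A4)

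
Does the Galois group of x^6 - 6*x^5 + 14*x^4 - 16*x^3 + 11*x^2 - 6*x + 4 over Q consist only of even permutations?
The polynomial is irreducible of degree 6 over Q. Its discriminant is -5120000, which is not a perfect square. A Galois group lies in the alternating group exactly when the discriminant is a square in Q, so the Galois group (S_4) is not contained in A_6.

No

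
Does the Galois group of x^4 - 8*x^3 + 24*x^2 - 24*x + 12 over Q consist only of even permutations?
Yes

The polynomial is irreducible of degree 4 over Q. Its discriminant is 331776 = 576^2, a perfect square. A Galois group lies in the alternating group exactly when the discriminant is a square in Q, so the Galois group (A_4) is contained in A_4.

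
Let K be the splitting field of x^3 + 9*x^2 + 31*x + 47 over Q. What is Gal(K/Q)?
The polynomial is an irreducible cubic over Q and its discriminant is -1984, which is not a perfect square. For an irreducible cubic, a non-square discriminant gives Galois group S_3.

3T2: S_3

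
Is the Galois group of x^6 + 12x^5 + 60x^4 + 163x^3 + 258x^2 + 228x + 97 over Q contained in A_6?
No

The polynomial is irreducible of degree 6 over Q. Its discriminant is -1162261467, which is not a perfect square. A Galois group lies in the alternating group exactly when the discriminant is a square in Q, so the Galois group (C_3 x S_3) is not contained in A_6.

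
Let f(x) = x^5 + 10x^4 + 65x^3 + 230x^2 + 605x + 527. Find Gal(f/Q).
The polynomial f is an irreducible quintic over Q, so G = Gal(f/Q) is a transitive subgroup of S_5: one of C_5 (5T1, order 5), D_5 (5T2, order 10), F_20 (5T3, order 20), A_5 (5T4, order 60) or S_5 (5T5, order 120). The discriminant of f is 25721955078125, which is not a perfect square, so G is not contained in A_5. The transitive groups of degree 5 not contained in A_5 are: F_20 (5T3, order 20), S_5 (5T5, order 120). By Dedekind's theorem, for a prime p not dividing disc(f) the degrees of the irreducible factors of f mod p form the cycle type of an element of G. Factoring f modulo the 18 such primes p <= 71 (skipping 5, 19, which divide the discriminant), each new pattern first appears at: mod 2: f = (x + 1)(x^4 + x^3 + 1), pattern 4+1; mod 11: f = (x^5 + 10x^4 + 10x^3 + 10x^2 + 10), pattern 5; mod 29: f = (x + 3)(x^2 + 15x + 22)(x^2 + 21x + 26), pattern 2+2+1; mod 31: f = (x)(x + 2)(x + 4)(x + 10)(x + 25), pattern 1+1+1+1+1. No other pattern occurs in this range, so the set of observed cycle types is {4+1, 5, 2+2+1, 1+1+1+1+1}. The candidates containing elements of all these cycle types are F_20 (5T3) of order 20, S_5 (5T5) of order 120; the others are excluded. The observed types are precisely the cycle types that occur in F_20 (5T3). Each of the other remaining candidates has further cycle types, and by the Chebotarev density theorem the matching factorization patterns would occur for a proportion of primes equal to their share of the group: S_5 (5T5) additionally contains elements of type 3+2, 3+1+1, 2+1+1+1 (50 of its 120 elements, about 42% of primes). None of the 18 primes tested shows any such pattern (for each of these groups the chance of that is below 10^-4), which rules them out. Hence G = F_20 (5T3), of order 20.

F_20, the Frobenius group of order 20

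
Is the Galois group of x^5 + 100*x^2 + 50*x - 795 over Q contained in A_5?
The polynomial is irreducible of degree 5 over Q. Its discriminant is 1109956876953125, which is not a perfect square. A Galois group lies in the alternating group exactly when the discriminant is a square in Q, so the Galois group (F_20) is not contained in A_5.

No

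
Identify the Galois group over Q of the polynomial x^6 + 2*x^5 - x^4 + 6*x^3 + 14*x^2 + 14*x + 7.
The polynomial f is an irreducible sextic over Q, so G = Gal(f/Q) is one of the 16 transitive subgroups 6T1, ..., 6T16 of S_6. The discriminant of f is 13191900736 = 114856^2, a perfect square, so G is contained in A_6. The transitive groups of degree 6 contained in A_6 are: A_4 (6T4, order 12), S_4 (6T7, order 24), (C_3 x C_3) : C_4 (6T10, order 36), PSL(2,5) (6T12, order 60), A_6 (6T15, order 360). By Dedekind's theorem, for a prime p not dividing disc(f) the degrees of the irreducible factors of f mod p form the cycle type of an element of G. Factoring f modulo the 33 such primes p <= 149 (skipping 2, 7, which divide the discriminant), each new pattern first appears at: mod 3: f = (x^3 + 2x + 1)(x^3 + 2x^2 + 1), pattern 3+3; mod 13: f = (x + 3)(x + 7)(x^2 + 6x + 7)(x^2 + 12x + 5), pattern 2+2+1+1. No other pattern occurs in this range, so the set of observed cycle types is {3+3, 2+2+1+1}. The candidates containing elements of all these cycle types are A_4 (6T4) of order 12, S_4 (6T7) of order 24, (C_3 x C_3) : C_4 (6T10) of order 36, PSL(2,5) (6T12) of order 60, A_6 (6T15) of order 360; the others are excluded. The observed types are precisely the cycle types that occur in A_4 (6T4) (apart from the identity). Each of the other remaining candidates has further cycle types, and by the Chebotarev density theorem the matching factorization patterns would occur for a proportion of primes equal to their share of the group: S_4 (6T7) additionally contains elements of type 4+2 (6 of its 24 elements, about 25% of primes); (C_3 x C_3) : C_4 (6T10) additionally contains elements of type 4+2, 3+1+1+1 (22 of its 36 elements, about 61% of primes); PSL(2,5) (6T12) additionally contains elements of type 5+1 (24 of its 60 elements, about 40% of primes); A_6 (6T15) additionally contains elements of type 5+1, 4+2, 3+1+1+1 (274 of its 360 elements, about 76% of primes). None of the 33 primes tested shows any such pattern (for each of these groups the chance of that is below 10^-4), which rules them out. Hence G = A_4 (6T4), of order 12.

A_4 (order 12)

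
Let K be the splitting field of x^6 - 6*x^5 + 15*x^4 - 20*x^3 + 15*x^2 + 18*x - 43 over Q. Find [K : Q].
360

The degree of the splitting field over Q equals the order of the Galois group, so first determine the group. The polynomial f is an irreducible sextic over Q, so G = Gal(f/Q) is one of the 16 transitive subgroups 6T1, ..., 6T16 of S_6. The discriminant of f is 746496000000 = 864000^2, a perfect square, so G is contained in A_6. The transitive groups of degree 6 contained in A_6 are: A_4 (6T4, order 12), S_4 (6T7, order 24), (C_3 x C_3) : C_4 (6T10, order 36), PSL(2,5) (6T12, order 60), A_6 (6T15, order 360). By Dedekind's theorem, for a prime p not dividing disc(f) the degrees of the irreducible factors of f mod p form the cycle type of an element of G. Factoring f modulo the 6 such primes p <= 23 (skipping 2, 3, 5, which divide the discriminant), each new pattern first appears at: mod 7: f = (x + 2)(x^5 + 6x^4 + 3x^3 + 2x^2 + 4x + 3), pattern 5+1; mod 23: f = (x + 6)(x + 11)(x + 20)(x^3 + 3x^2 + 4x + 8), pattern 3+1+1+1. No other pattern occurs in this range, so the set of observed cycle types is {5+1, 3+1+1+1}. Among the candidates above, the only group containing elements of all these cycle types is A_6 (6T15) — each of A_4 (6T4), S_4 (6T7), (C_3 x C_3) : C_4 (6T10), PSL(2,5) (6T12) lacks at least one of them. Hence G = A_6 (6T15), of order 360. The Galois group A_6 (6T15) has order 360, so the splitting field has degree 360 over Q.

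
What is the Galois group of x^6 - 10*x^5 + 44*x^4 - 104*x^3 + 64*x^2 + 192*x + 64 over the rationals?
The polynomial f is an irreducible sextic over Q, so G = Gal(f/Q) is one of the 16 transitive subgroups 6T1, ..., 6T16 of S_6. The discriminant of f is 564385546240000 = 23756800^2, a perfect square, so G is contained in A_6. The transitive groups of degree 6 contained in A_6 are: A_4 (6T4, order 12), S_4 (6T7, order 24), (C_3 x C_3) : C_4 (6T10, order 36), PSL(2,5) (6T12, order 60), A_6 (6T15, order 360). By Dedekind's theorem, for a prime p not dividing disc(f) the degrees of the irreducible factors of f mod p form the cycle type of an element of G. Factoring f modulo the 19 such primes p <= 79 (skipping 2, 5, 29, which divide the discriminant), each new pattern first appears at: mod 3: f = (x^2 + 2x + 2)(x^4 + x + 2), pattern 4+2; mod 11: f = (x^3 + 2x^2 + x + 8)(x^3 + 10x^2 + x + 8), pattern 3+3; mod 19: f = (x + 1)(x + 3)(x^2 + x + 9)(x^2 + 4x + 8), pattern 2+2+1+1; mod 61: f = (x + 7)(x + 21)(x + 54)(x^3 + 30x^2 + 12x + 8), pattern 3+1+1+1. No other pattern occurs in this range, so the set of observed cycle types is {4+2, 3+3, 2+2+1+1, 3+1+1+1}. The candidates containing elements of all these cycle types are (C_3 x C_3) : C_4 (6T10) of order 36, A_6 (6T15) of order 360; the others are excluded. The observed types are precisely the cycle types that occur in (C_3 x C_3) : C_4 (6T10) (apart from the identity). Each of the other remaining candidates has further cycle types, and by the Chebotarev density theorem the matching factorization patterns would occur for a proportion of primes equal to their share of the group: A_6 (6T15) additionally contains elements of type 5+1 (144 of its 360 elements, about 40% of primes). None of the 19 primes tested shows any such pattern (for each of these groups the chance of that is below 10^-4), which rules them out. Hence G = (C_3 x C_3) : C_4 (6T10), of order 36.

(C_3 x C_3) : C_4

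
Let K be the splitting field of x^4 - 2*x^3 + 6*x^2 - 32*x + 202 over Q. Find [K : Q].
The degree of the splitting field over Q equals the order of the Galois group, so first determine the group. The polynomial is an irreducible quartic over Q and its discriminant is 1666598976 = 40824^2, a perfect square, so the Galois group is contained in A_4. The resolvent cubic y^3 - 6*y^2 - 744*y + 3016 is irreducible over Q. An irreducible resolvent with square discriminant gives A_4. The Galois group A_4 (4T4) has order 12, so the splitting field has degree 12 over Q.

12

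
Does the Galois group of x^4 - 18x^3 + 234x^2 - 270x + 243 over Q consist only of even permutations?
Yes

The polynomial is irreducible of degree 4 over Q. Its discriminant is 3081541506624 = 1755432^2, a perfect square. A Galois group lies in the alternating group exactly when the discriminant is a square in Q, so the Galois group (A_4) is contained in A_4.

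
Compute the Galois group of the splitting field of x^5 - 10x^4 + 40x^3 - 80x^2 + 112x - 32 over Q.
The polynomial f is an irreducible quintic over Q, so G = Gal(f/Q) is a transitive subgroup of S_5: one of C_5 (5T1, order 5), D_5 (5T2, order 10), F_20 (5T3, order 20), A_5 (5T4, order 60) or S_5 (5T5, order 120). The discriminant of f is 61018734592, which is not a perfect square, so G is not contained in A_5. The transitive groups of degree 5 not contained in A_5 are: F_20 (5T3, order 20), S_5 (5T5, order 120). By Dedekind's theorem, for a prime p not dividing disc(f) the degrees of the irreducible factors of f mod p form the cycle type of an element of G. Factoring f modulo the 5 such primes p <= 13 (skipping 2, which divides the discriminant), each new pattern first appears at: mod 3: f = (x^5 + 2x^4 + x^3 + x^2 + x + 1), pattern 5; mod 5: f = (x + 1)(x^4 + 4x^3 + x^2 + 4x + 3), pattern 4+1; mod 13: f = (x + 4)(x + 8)(x^3 + 4x^2 + 12x + 12), pattern 3+1+1. No other pattern occurs in this range, so the set of observed cycle types is {5, 4+1, 3+1+1}. Among the candidates above, the only group containing elements of all these cycle types is S_5 (5T5) — F_20 (5T3) lacks at least one of them. Hence G = S_5 (5T5), of order 120.

S_5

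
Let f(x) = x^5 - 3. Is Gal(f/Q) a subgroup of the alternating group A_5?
No

The polynomial is irreducible of degree 5 over Q. Its discriminant is 253125, which is not a perfect square. A Galois group lies in the alternating group exactly when the discriminant is a square in Q, so the Galois group (F_20) is not contained in A_5.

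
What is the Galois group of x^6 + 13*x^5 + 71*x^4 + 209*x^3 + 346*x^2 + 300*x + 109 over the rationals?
The polynomial f is an irreducible sextic over Q, so G = Gal(f/Q) is one of the 16 transitive subgroups 6T1, ..., 6T16 of S_6. The discriminant of f is 525625 = 725^2, a perfect square, so G is contained in A_6. The transitive groups of degree 6 contained in A_6 are: A_4 (6T4, order 12), S_4 (6T7, order 24), (C_3 x C_3) : C_4 (6T10, order 36), PSL(2,5) (6T12, order 60), A_6 (6T15, order 360). By Dedekind's theorem, for a prime p not dividing disc(f) the degrees of the irreducible factors of f mod p form the cycle type of an element of G. Factoring f modulo the 19 such primes p <= 73 (skipping 5, 29, which divide the discriminant), each new pattern first appears at: mod 2: f = (x^2 + x + 1)(x^4 + x + 1), pattern 4+2; mod 11: f = (x^3 + 3x^2 + 5x + 5)(x^3 + 10x^2 + 3x + 2), pattern 3+3; mod 19: f = (x + 13)(x + 14)(x^2 + 8x + 17)(x^2 + 16x + 8), pattern 2+2+1+1; mod 61: f = (x + 30)(x + 37)(x + 44)(x^3 + 24x^2 + 59x + 50), pattern 3+1+1+1. No other pattern occurs in this range, so the set of observed cycle types is {4+2, 3+3, 2+2+1+1, 3+1+1+1}. The candidates containing elements of all these cycle types are (C_3 x C_3) : C_4 (6T10) of order 36, A_6 (6T15) of order 360; the others are excluded. The observed types are precisely the cycle types that occur in (C_3 x C_3) : C_4 (6T10) (apart from the identity). Each of the other remaining candidates has further cycle types, and by the Chebotarev density theorem the matching factorization patterns would occur for a proportion of primes equal to their share of the group: A_6 (6T15) additionally contains elements of type 5+1 (144 of its 360 elements, about 40% of primes). None of the 19 primes tested shows any such pattern (for each of these groups the chance of that is below 10^-4), which rules them out. Hence G = (C_3 x C_3) : C_4 (6T10), of order 36.

6T10: (C_3 x C_3) : C_4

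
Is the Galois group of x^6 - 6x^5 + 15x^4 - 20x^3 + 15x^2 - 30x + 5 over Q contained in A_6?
The polynomial is irreducible of degree 6 over Q. Its discriminant is 746496000000 = 864000^2, a perfect square. A Galois group lies in the alternating group exactly when the discriminant is a square in Q, so the Galois group (A_6) is contained in A_6.

Yes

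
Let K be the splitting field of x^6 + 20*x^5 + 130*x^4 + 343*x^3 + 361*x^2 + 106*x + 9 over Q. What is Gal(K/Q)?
PSL(2,5) (order 60)

The polynomial f is an irreducible sextic over Q, so G = Gal(f/Q) is one of the 16 transitive subgroups 6T1, ..., 6T16 of S_6. The discriminant of f is 3646117689361 = 1909481^2, a perfect square, so G is contained in A_6. The transitive groups of degree 6 contained in A_6 are: A_4 (6T4, order 12), S_4 (6T7, order 24), (C_3 x C_3) : C_4 (6T10, order 36), PSL(2,5) (6T12, order 60), A_6 (6T15, order 360). By Dedekind's theorem, for a prime p not dividing disc(f) the degrees of the irreducible factors of f mod p form the cycle type of an element of G. Factoring f modulo the 21 such primes p <= 83 (skipping 7, 19, which divide the discriminant), each new pattern first appears at: mod 2: f = (x + 1)(x^5 + x^4 + x^3 + x + 1), pattern 5+1; mod 11: f = (x^3 + 2x^2 + 10x + 3)(x^3 + 7x^2 + 7x + 3), pattern 3+3; mod 61: f = (x + 4)(x + 27)(x^2 + 25x + 47)(x^2 + 25x + 57), pattern 2+2+1+1. No other pattern occurs in this range, so the set of observed cycle types is {5+1, 3+3, 2+2+1+1}. The candidates containing elements of all these cycle types are PSL(2,5) (6T12) of order 60, A_6 (6T15) of order 360; the others are excluded. The observed types are precisely the cycle types that occur in PSL(2,5) (6T12) (apart from the identity). Each of the other remaining candidates has further cycle types, and by the Chebotarev density theorem the matching factorization patterns would occur for a proportion of primes equal to their share of the group: A_6 (6T15) additionally contains elements of type 4+2, 3+1+1+1 (130 of its 360 elements, about 36% of primes). None of the 21 primes tested shows any such pattern (for each of these groups the chance of that is below 10^-4), which rules them out. Hence G = PSL(2,5) (6T12), of order 60.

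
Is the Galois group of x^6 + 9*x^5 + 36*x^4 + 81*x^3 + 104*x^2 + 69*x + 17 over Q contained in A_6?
No

The polynomial is irreducible of degree 6 over Q. Its discriminant is 810448, which is not a perfect square. A Galois group lies in the alternating group exactly when the discriminant is a square in Q, so the Galois group (S_4) is not contained in A_6.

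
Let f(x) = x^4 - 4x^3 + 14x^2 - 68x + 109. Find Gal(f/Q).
The polynomial is an irreducible quartic over Q and its discriminant is 7225344 = 2688^2, a perfect square, so the Galois group is contained in A_4. The resolvent cubic y^3 - 14*y^2 - 164*y - 264 splits completely over Q, which gives the Klein four-group V_4.

V_4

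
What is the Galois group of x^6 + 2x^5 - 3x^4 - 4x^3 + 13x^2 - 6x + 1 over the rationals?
(S_3 x S_3) : C_2 (also written G72)

The polynomial f is an irreducible sextic over Q, so G = Gal(f/Q) is one of the 16 transitive subgroups 6T1, ..., 6T16 of S_6. The discriminant of f is -147116032, which is not a perfect square, so G is not contained in A_6. The transitive groups of degree 6 not contained in A_6 are: C_6 (6T1, order 6), S_3 (6T2, order 6), D_6 (6T3, order 12), C_3 x S_3 (6T5, order 18), A_4 x C_2 (6T6, order 24), S_4 (6T8, order 24), S_3 x S_3 (6T9, order 36), S_4 x C_2 (6T11, order 48), (S_3 x S_3) : C_2 (6T13, order 72), PGL(2,5) (6T14, order 120), S_6 (6T16, order 720). By Dedekind's theorem, for a prime p not dividing disc(f) the degrees of the irreducible factors of f mod p form the cycle type of an element of G. Factoring f modulo the 28 such primes p <= 113 (skipping 2, 7, which divide the discriminant), each new pattern first appears at: mod 3: f = (x^6 + 2x^5 + 2x^3 + x^2 + 1), pattern 6; mod 5: f = (x + 1)(x^2 + 2)(x^3 + x^2 + 4x + 3), pattern 3+2+1; mod 11: f = (x^2 + 9x + 5)(x^4 + 4x^3 + 9x + 9), pattern 4+2; mod 17: f = (x^3 + x^2 + 3x + 4)(x^3 + x^2 + 10x + 13), pattern 3+3; mod 19: f = (x^2 + 3x + 8)(x^2 + 3x + 14)(x^2 + 15x + 9), pattern 2+2+2; mod 37: f = (x + 7)(x + 19)(x^2 + 19x + 25)(x^2 + 31x + 22), pattern 2+2+1+1; mod 41: f = (x + 7)(x + 15)(x + 20)(x^3 + x^2 + 25x + 32), pattern 3+1+1+1; mod 113: f = (x + 11)(x + 20)(x + 101)(x + 106)(x^2 + 103x + 63), pattern 2+1+1+1+1. No other pattern occurs in this range, so the set of observed cycle types is {6, 3+2+1, 4+2, 3+3, 2+2+2, 2+2+1+1, 3+1+1+1, 2+1+1+1+1}. The candidates containing elements of all these cycle types are (S_3 x S_3) : C_2 (6T13) of order 72, S_6 (6T16) of order 720; the others are excluded. The observed types are precisely the cycle types that occur in (S_3 x S_3) : C_2 (6T13) (apart from the identity). Each of the other remaining candidates has further cycle types, and by the Chebotarev density theorem the matching factorization patterns would occur for a proportion of primes equal to their share of the group: S_6 (6T16) additionally contains elements of type 5+1, 4+1+1 (234 of its 720 elements, about 32% of primes). None of the 28 primes tested shows any such pattern (for each of these groups the chance of that is below 10^-4), which rules them out. Hence G = (S_3 x S_3) : C_2 (6T13), of order 72.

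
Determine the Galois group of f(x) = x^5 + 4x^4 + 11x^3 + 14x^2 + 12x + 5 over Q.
5T2: D_5

The polynomial f is an irreducible quintic over Q, so G = Gal(f/Q) is a transitive subgroup of S_5: one of C_5 (5T1, order 5), D_5 (5T2, order 10), F_20 (5T3, order 20), A_5 (5T4, order 60) or S_5 (5T5, order 120). The discriminant of f is 267289 = 517^2, a perfect square, so G is contained in A_5. The transitive groups of degree 5 contained in A_5 are: C_5 (5T1, order 5), D_5 (5T2, order 10), A_5 (5T4, order 60). By Dedekind's theorem, for a prime p not dividing disc(f) the degrees of the irreducible factors of f mod p form the cycle type of an element of G. Factoring f modulo the 23 such primes p <= 97 (skipping 11, 47, which divide the discriminant), each new pattern first appears at: mod 2: f = (x^5 + x^3 + 1), pattern 5; mod 5: f = (x)(x^2 + 2x + 3)(x^2 + 2x + 4), pattern 2+2+1; mod 83: f = (x + 14)(x + 16)(x + 29)(x + 35)(x + 76), pattern 1+1+1+1+1. No other pattern occurs in this range, so the set of observed cycle types is {5, 2+2+1, 1+1+1+1+1}. The candidates containing elements of all these cycle types are D_5 (5T2) of order 10, A_5 (5T4) of order 60; the others are excluded. The observed types are precisely the cycle types that occur in D_5 (5T2). Each of the other remaining candidates has further cycle types, and by the Chebotarev density theorem the matching factorization patterns would occur for a proportion of primes equal to their share of the group: A_5 (5T4) additionally contains elements of type 3+1+1 (20 of its 60 elements, about 33% of primes). None of the 23 primes tested shows any such pattern (for each of these groups the chance of that is below 10^-4), which rules them out. Hence G = D_5 (5T2), of order 10.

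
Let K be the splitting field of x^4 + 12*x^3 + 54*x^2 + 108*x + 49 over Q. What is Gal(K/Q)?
D_4 (order 8)

The polynomial is an irreducible quartic over Q and its discriminant is -8388608, which is not a perfect square, so the Galois group is not contained in A_4. The resolvent cubic y^3 - 54*y^2 + 1100*y - 8136 has exactly one rational root, so the Galois group is C_4 or D_4. The quartic remains irreducible over Q(sqrt(disc)), so the group is D_4.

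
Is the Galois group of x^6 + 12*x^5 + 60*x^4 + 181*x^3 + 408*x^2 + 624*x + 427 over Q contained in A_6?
No

The polynomial is irreducible of degree 6 over Q. Its discriminant is -2573642648187, which is not a perfect square. A Galois group lies in the alternating group exactly when the discriminant is a square in Q, so the Galois group ((S_3 x S_3) : C_2) is not contained in A_6.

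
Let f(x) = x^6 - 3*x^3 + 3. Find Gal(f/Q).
C_3 x S_3 (order 18)

The polynomial f is an irreducible sextic over Q, so G = Gal(f/Q) is one of the 16 transitive subgroups 6T1, ..., 6T16 of S_6. The discriminant of f is -177147, which is not a perfect square, so G is not contained in A_6. The transitive groups of degree 6 not contained in A_6 are: C_6 (6T1, order 6), S_3 (6T2, order 6), D_6 (6T3, order 12), C_3 x S_3 (6T5, order 18), A_4 x C_2 (6T6, order 24), S_4 (6T8, order 24), S_3 x S_3 (6T9, order 36), S_4 x C_2 (6T11, order 48), (S_3 x S_3) : C_2 (6T13, order 72), PGL(2,5) (6T14, order 120), S_6 (6T16, order 720). By Dedekind's theorem, for a prime p not dividing disc(f) the degrees of the irreducible factors of f mod p form the cycle type of an element of G. Factoring f modulo the 33 such primes p <= 139 (skipping 3, which divides the discriminant), each new pattern first appears at: mod 2: f = (x^6 + x^3 + 1), pattern 6; mod 7: f = (x + 1)(x + 2)(x + 4)(x^3 + 3), pattern 3+1+1+1; mod 17: f = (x^2 + x + 7)(x^2 + 4x + 7)(x^2 + 12x + 7), pattern 2+2+2; mod 19: f = (x^3 + 6)(x^3 + 10), pattern 3+3; mod 73: f = (x + 13)(x + 21)(x + 22)(x + 29)(x + 30)(x + 31), pattern 1+1+1+1+1+1. No other pattern occurs in this range, so the set of observed cycle types is {6, 3+1+1+1, 2+2+2, 3+3, 1+1+1+1+1+1}. The candidates containing elements of all these cycle types are C_3 x S_3 (6T5) of order 18, S_3 x S_3 (6T9) of order 36, (S_3 x S_3) : C_2 (6T13) of order 72, S_6 (6T16) of order 720; the others are excluded. The observed types are precisely the cycle types that occur in C_3 x S_3 (6T5). Each of the other remaining candidates has further cycle types, and by the Chebotarev density theorem the matching factorization patterns would occur for a proportion of primes equal to their share of the group: S_3 x S_3 (6T9) additionally contains elements of type 2+2+1+1 (9 of its 36 elements, about 25% of primes); (S_3 x S_3) : C_2 (6T13) additionally contains elements of type 4+2, 3+2+1, 2+2+1+1, 2+1+1+1+1 (45 of its 72 elements, about 62% of primes); S_6 (6T16) additionally contains elements of type 5+1, 4+2, 4+1+1, 3+2+1, 2+2+1+1, 2+1+1+1+1 (504 of its 720 elements, about 70% of primes). None of the 33 primes tested shows any such pattern (for each of these groups the chance of that is below 10^-4), which rules them out. Hence G = C_3 x S_3 (6T5), of order 18.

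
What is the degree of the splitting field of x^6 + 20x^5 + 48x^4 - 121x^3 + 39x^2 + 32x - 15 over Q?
60

The degree of the splitting field over Q equals the order of the Galois group, so first determine the group. The polynomial f is an irreducible sextic over Q, so G = Gal(f/Q) is one of the 16 transitive subgroups 6T1, ..., 6T16 of S_6. The discriminant of f is 30991489 = 5567^2, a perfect square, so G is contained in A_6. The transitive groups of degree 6 contained in A_6 are: A_4 (6T4, order 12), S_4 (6T7, order 24), (C_3 x C_3) : C_4 (6T10, order 36), PSL(2,5) (6T12, order 60), A_6 (6T15, order 360). By Dedekind's theorem, for a prime p not dividing disc(f) the degrees of the irreducible factors of f mod p form the cycle type of an element of G. Factoring f modulo the 21 such primes p <= 79 (skipping 19, which divides the discriminant), each new pattern first appears at: mod 2: f = (x + 1)(x^5 + x^4 + x^3 + x + 1), pattern 5+1; mod 7: f = (x^3 + 3)(x^3 + 6x^2 + 6x + 2), pattern 3+3; mod 61: f = (x + 8)(x + 14)(x^2 + 3x + 37)(x^2 + 56x + 19), pattern 2+2+1+1. No other pattern occurs in this range, so the set of observed cycle types is {5+1, 3+3, 2+2+1+1}. The candidates containing elements of all these cycle types are PSL(2,5) (6T12) of order 60, A_6 (6T15) of order 360; the others are excluded. The observed types are precisely the cycle types that occur in PSL(2,5) (6T12) (apart from the identity). Each of the other remaining candidates has further cycle types, and by the Chebotarev density theorem the matching factorization patterns would occur for a proportion of primes equal to their share of the group: A_6 (6T15) additionally contains elements of type 4+2, 3+1+1+1 (130 of its 360 elements, about 36% of primes). None of the 21 primes tested shows any such pattern (for each of these groups the chance of that is below 10^-4), which rules them out. Hence G = PSL(2,5) (6T12), of order 60. The Galois group PSL(2,5) (6T12) has order 60, so the splitting field has degree 60 over Q.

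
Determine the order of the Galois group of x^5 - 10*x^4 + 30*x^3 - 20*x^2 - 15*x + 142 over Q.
10

The degree of the splitting field over Q equals the order of the Galois group, so first determine the group. The polynomial f is an irreducible quintic over Q, so G = Gal(f/Q) is a transitive subgroup of S_5: one of C_5 (5T1, order 5), D_5 (5T2, order 10), F_20 (5T3, order 20), A_5 (5T4, order 60) or S_5 (5T5, order 120). The discriminant of f is 1327104000000 = 1152000^2, a perfect square, so G is contained in A_5. The transitive groups of degree 5 contained in A_5 are: C_5 (5T1, order 5), D_5 (5T2, order 10), A_5 (5T4, order 60). By Dedekind's theorem, for a prime p not dividing disc(f) the degrees of the irreducible factors of f mod p form the cycle type of an element of G. Factoring f modulo the 23 such primes p <= 101 (skipping 2, 3, 5, which divide the discriminant), each new pattern first appears at: mod 7: f = (x^5 + 4x^4 + 2x^3 + x^2 + 6x + 2), pattern 5; mod 17: f = (x + 2)(x^2 + 10x + 11)(x^2 + 12x + 8), pattern 2+2+1. No other pattern occurs in this range, so the set of observed cycle types is {5, 2+2+1}. The candidates containing elements of all these cycle types are D_5 (5T2) of order 10, A_5 (5T4) of order 60; the others are excluded. The observed types are precisely the cycle types that occur in D_5 (5T2) (apart from the identity). Each of the other remaining candidates has further cycle types, and by the Chebotarev density theorem the matching factorization patterns would occur for a proportion of primes equal to their share of the group: A_5 (5T4) additionally contains elements of type 3+1+1 (20 of its 60 elements, about 33% of primes). None of the 23 primes tested shows any such pattern (for each of these groups the chance of that is below 10^-4), which rules them out. Hence G = D_5 (5T2), of order 10. The Galois group D_5 (5T2) has order 10, so the splitting field has degree 10 over Q.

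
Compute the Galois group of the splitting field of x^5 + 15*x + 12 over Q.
The polynomial f is an irreducible quintic over Q, so G = Gal(f/Q) is a transitive subgroup of S_5: one of C_5 (5T1, order 5), D_5 (5T2, order 10), F_20 (5T3, order 20), A_5 (5T4, order 60) or S_5 (5T5, order 120). The discriminant of f is 259200000, which is not a perfect square, so G is not contained in A_5. The transitive groups of degree 5 not contained in A_5 are: F_20 (5T3, order 20), S_5 (5T5, order 120). By Dedekind's theorem, for a prime p not dividing disc(f) the degrees of the irreducible factors of f mod p form the cycle type of an element of G. Factoring f modulo the 18 such primes p <= 73 (skipping 2, 3, 5, which divide the discriminant), each new pattern first appears at: mod 7: f = (x + 6)(x^4 + x^3 + x^2 + x + 2), pattern 4+1; mod 11: f = (x + 6)(x^2 + 2x + 10)(x^2 + 3x + 9), pattern 2+2+1; mod 19: f = (x^5 + 15x + 12), pattern 5. No other pattern occurs in this range, so the set of observed cycle types is {4+1, 2+2+1, 5}. The candidates containing elements of all these cycle types are F_20 (5T3) of order 20, S_5 (5T5) of order 120; the others are excluded. The observed types are precisely the cycle types that occur in F_20 (5T3) (apart from the identity). Each of the other remaining candidates has further cycle types, and by the Chebotarev density theorem the matching factorization patterns would occur for a proportion of primes equal to their share of the group: S_5 (5T5) additionally contains elements of type 3+2, 3+1+1, 2+1+1+1 (50 of its 120 elements, about 42% of primes). None of the 18 primes tested shows any such pattern (for each of these groups the chance of that is below 10^-4), which rules them out. Hence G = F_20 (5T3), of order 20.

5T3: F_20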